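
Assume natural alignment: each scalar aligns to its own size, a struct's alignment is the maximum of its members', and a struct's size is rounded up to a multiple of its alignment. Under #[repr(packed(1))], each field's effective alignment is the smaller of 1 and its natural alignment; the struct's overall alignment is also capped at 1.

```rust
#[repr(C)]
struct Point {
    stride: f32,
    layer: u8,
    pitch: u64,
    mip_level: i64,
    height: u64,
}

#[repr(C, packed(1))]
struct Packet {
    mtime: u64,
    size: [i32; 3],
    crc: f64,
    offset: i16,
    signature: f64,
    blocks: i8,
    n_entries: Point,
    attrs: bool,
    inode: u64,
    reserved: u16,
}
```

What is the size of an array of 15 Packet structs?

Point: @0: stride [4B, align 4] → 4; @4: layer [1B, align 1] → 5; +3 pad (align 8); @8: pitch [8B, align 8] → 16; @16: mip_level [8B, align 8] → 24; @24: height [8B, align 8] → 32; size 32, align 8
@0: mtime [8B, align 1] → 8
@8: size [12B, align 1] → 20
@20: crc [8B, align 1] → 28
@28: offset [2B, align 1] → 30
@30: signature [8B, align 1] → 38
@38: blocks [1B, align 1] → 39
@39: n_entries [32B, align 1] → 71
@71: attrs [1B, align 1] → 72
@72: inode [8B, align 1] → 80
@80: reserved [2B, align 1] → 82
size 82, align 1
array of 15: 15 × 82 = 1230

1230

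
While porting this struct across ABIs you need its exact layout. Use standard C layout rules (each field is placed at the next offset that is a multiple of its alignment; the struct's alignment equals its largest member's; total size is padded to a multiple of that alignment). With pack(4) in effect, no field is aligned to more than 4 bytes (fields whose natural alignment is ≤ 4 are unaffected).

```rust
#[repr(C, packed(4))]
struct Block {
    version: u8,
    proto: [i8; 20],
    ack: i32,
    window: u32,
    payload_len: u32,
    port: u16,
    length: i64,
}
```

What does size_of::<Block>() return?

version at 0 (size 1, align 1) → ends 1
proto at 1 (size 20, align 1) → ends 21
pad 3 to align 4 for ack
ack at 24 (size 4, align 4) → ends 28
window at 28 (size 4, align 4) → ends 32
payload_len at 32 (size 4, align 4) → ends 36
port at 36 (size 2, align 2) → ends 38
pad 2 to align 4 for length
length at 40 (size 8, align 4) → ends 48
total 48 bytes, alignment 4

48 bytes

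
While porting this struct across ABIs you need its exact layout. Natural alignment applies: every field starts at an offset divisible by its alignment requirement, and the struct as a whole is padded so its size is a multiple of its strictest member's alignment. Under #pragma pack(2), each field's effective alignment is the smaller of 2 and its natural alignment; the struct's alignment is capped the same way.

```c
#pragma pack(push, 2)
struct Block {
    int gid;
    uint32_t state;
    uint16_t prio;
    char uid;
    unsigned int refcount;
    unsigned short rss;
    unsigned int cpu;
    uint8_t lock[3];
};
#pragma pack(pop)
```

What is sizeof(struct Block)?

26 bytes

@0: gid [4B, align 2] → 4
@4: state [4B, align 2] → 8
@8: prio [2B, align 2] → 10
@10: uid [1B, align 1] → 11
+1 pad (align 2)
@12: refcount [4B, align 2] → 16
@16: rss [2B, align 2] → 18
@18: cpu [4B, align 2] → 22
@22: lock [3B, align 1] → 25
+1 tail pad (align 2)
size 26, align 2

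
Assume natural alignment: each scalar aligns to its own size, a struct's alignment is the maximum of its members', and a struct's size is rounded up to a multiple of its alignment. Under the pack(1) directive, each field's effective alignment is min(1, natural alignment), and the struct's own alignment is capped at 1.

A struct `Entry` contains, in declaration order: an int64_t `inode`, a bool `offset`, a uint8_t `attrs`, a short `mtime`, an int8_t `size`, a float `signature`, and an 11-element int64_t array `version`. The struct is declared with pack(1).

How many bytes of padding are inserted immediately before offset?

0..8  inode  (8B, 1-aligned)
8..9  offset  (1B, 1-aligned)

0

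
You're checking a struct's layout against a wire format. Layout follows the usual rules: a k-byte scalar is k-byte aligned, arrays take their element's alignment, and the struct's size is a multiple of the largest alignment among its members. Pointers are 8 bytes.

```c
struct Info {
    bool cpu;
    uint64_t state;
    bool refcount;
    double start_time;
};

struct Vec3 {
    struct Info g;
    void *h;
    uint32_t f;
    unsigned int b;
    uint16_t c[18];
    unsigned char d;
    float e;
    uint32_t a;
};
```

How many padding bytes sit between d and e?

Info: 0..1  cpu  (1B, 1-aligned); 1..8  -- padding (7B); 8..16  state  (8B, 8-aligned); 16..17  refcount  (1B, 1-aligned); 17..24  -- padding (7B); 24..32  start_time  (8B, 8-aligned); sizeof = 32, alignof = 8
0..32  g  (32B, 8-aligned)
32..40  h  (8B, 8-aligned)
40..44  f  (4B, 4-aligned)
44..48  b  (4B, 4-aligned)
48..84  c  (36B, 2-aligned)
84..85  d  (1B, 1-aligned)
85..88  -- padding (3B)
88..92  e  (4B, 4-aligned)

3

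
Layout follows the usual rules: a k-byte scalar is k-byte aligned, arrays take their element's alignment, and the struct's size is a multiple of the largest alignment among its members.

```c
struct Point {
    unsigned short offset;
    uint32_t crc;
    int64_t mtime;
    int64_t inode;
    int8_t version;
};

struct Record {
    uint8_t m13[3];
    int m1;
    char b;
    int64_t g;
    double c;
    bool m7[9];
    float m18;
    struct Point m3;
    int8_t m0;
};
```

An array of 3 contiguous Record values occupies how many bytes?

Point: offset at 0 (size 2, align 2) → ends 2; pad 2 to align 4 for crc; crc at 4 (size 4, align 4) → ends 8; mtime at 8 (size 8, align 8) → ends 16; inode at 16 (size 8, align 8) → ends 24; version at 24 (size 1, align 1) → ends 25; tail pad 7 to reach multiple of 8; total 32 bytes, alignment 8
m13 at 0 (size 3, align 1) → ends 3
pad 1 to align 4 for m1
m1 at 4 (size 4, align 4) → ends 8
b at 8 (size 1, align 1) → ends 9
pad 7 to align 8 for g
g at 16 (size 8, align 8) → ends 24
c at 24 (size 8, align 8) → ends 32
m7 at 32 (size 9, align 1) → ends 41
pad 3 to align 4 for m18
m18 at 44 (size 4, align 4) → ends 48
m3 at 48 (size 32, align 8) → ends 80
m0 at 80 (size 1, align 1) → ends 81
tail pad 7 to reach multiple of 8
total 88 bytes, alignment 8
array of 3: 3 × 88 = 264

264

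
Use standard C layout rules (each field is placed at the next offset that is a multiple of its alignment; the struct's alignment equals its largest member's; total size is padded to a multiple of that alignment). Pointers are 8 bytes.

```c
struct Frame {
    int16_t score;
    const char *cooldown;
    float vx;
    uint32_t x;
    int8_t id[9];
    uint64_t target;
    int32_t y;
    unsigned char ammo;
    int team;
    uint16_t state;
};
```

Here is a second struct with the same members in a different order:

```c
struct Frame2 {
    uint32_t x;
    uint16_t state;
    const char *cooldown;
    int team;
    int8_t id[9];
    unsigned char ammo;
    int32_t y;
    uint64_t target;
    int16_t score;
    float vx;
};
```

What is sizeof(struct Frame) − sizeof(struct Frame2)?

8

score at 0 (size 2, align 2) → ends 2
pad 6 to align 8 for cooldown
cooldown at 8 (size 8, align 8) → ends 16
vx at 16 (size 4, align 4) → ends 20
x at 20 (size 4, align 4) → ends 24
id at 24 (size 9, align 1) → ends 33
pad 7 to align 8 for target
target at 40 (size 8, align 8) → ends 48
y at 48 (size 4, align 4) → ends 52
ammo at 52 (size 1, align 1) → ends 53
pad 3 to align 4 for team
team at 56 (size 4, align 4) → ends 60
state at 60 (size 2, align 2) → ends 62
tail pad 2 to reach multiple of 8
total 64 bytes, alignment 8
— Frame2 —
x at 0 (size 4, align 4) → ends 4
state at 4 (size 2, align 2) → ends 6
pad 2 to align 8 for cooldown
cooldown at 8 (size 8, align 8) → ends 16
team at 16 (size 4, align 4) → ends 20
id at 20 (size 9, align 1) → ends 29
ammo at 29 (size 1, align 1) → ends 30
pad 2 to align 4 for y
y at 32 (size 4, align 4) → ends 36
pad 4 to align 8 for target
target at 40 (size 8, align 8) → ends 48
score at 48 (size 2, align 2) → ends 50
pad 2 to align 4 for vx
vx at 52 (size 4, align 4) → ends 56
total 56 bytes, alignment 8
64 − 56 = 8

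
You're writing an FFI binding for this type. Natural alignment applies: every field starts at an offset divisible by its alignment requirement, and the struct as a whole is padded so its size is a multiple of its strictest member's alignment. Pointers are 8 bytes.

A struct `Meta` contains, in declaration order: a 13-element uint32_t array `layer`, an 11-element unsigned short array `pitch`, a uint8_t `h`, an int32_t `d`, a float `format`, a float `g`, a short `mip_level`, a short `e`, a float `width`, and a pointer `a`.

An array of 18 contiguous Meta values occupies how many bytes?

0..52  layer  (52B, 4-aligned)
52..74  pitch  (22B, 2-aligned)
74..75  h  (1B, 1-aligned)
75..76  -- padding (1B)
76..80  d  (4B, 4-aligned)
80..84  format  (4B, 4-aligned)
84..88  g  (4B, 4-aligned)
88..90  mip_level  (2B, 2-aligned)
90..92  e  (2B, 2-aligned)
92..96  width  (4B, 4-aligned)
96..104  a  (8B, 8-aligned)
sizeof = 104, alignof = 8
array of 18: 18 × 104 = 1872

1872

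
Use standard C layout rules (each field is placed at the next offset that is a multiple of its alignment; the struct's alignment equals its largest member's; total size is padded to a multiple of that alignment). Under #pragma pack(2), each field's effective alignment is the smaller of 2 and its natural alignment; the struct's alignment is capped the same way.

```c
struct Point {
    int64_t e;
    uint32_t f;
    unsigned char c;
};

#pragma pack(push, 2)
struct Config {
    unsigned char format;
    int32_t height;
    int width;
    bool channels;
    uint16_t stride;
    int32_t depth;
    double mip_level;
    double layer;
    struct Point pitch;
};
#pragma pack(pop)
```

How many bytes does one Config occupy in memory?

50 bytes

Point: 0..8  e  (8B, 8-aligned); 8..12  f  (4B, 4-aligned); 12..13  c  (1B, 1-aligned); 13..16  -- tail padding (3B); sizeof = 16, alignof = 8
0..1  format  (1B, 1-aligned)
1..2  -- padding (1B)
2..6  height  (4B, 2-aligned)
6..10  width  (4B, 2-aligned)
10..11  channels  (1B, 1-aligned)
11..12  -- padding (1B)
12..14  stride  (2B, 2-aligned)
14..18  depth  (4B, 2-aligned)
18..26  mip_level  (8B, 2-aligned)
26..34  layer  (8B, 2-aligned)
34..50  pitch  (16B, 2-aligned)
sizeof = 50, alignof = 2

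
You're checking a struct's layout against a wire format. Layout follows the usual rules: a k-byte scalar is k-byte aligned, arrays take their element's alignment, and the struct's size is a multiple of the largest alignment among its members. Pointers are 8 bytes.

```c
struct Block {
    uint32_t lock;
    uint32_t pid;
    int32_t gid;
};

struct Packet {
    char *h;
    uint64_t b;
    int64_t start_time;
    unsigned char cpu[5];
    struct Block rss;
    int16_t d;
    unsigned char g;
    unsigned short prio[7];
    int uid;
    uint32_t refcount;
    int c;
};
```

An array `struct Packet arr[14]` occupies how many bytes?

Block: 0..4  lock  (4B, 4-aligned); 4..8  pid  (4B, 4-aligned); 8..12  gid  (4B, 4-aligned); sizeof = 12, alignof = 4
0..8  h  (8B, 8-aligned)
8..16  b  (8B, 8-aligned)
16..24  start_time  (8B, 8-aligned)
24..29  cpu  (5B, 1-aligned)
29..32  -- padding (3B)
32..44  rss  (12B, 4-aligned)
44..46  d  (2B, 2-aligned)
46..47  g  (1B, 1-aligned)
47..48  -- padding (1B)
48..62  prio  (14B, 2-aligned)
62..64  -- padding (2B)
64..68  uid  (4B, 4-aligned)
68..72  refcount  (4B, 4-aligned)
72..76  c  (4B, 4-aligned)
76..80  -- tail padding (4B)
sizeof = 80, alignof = 8
array of 14: 14 × 80 = 1120

1120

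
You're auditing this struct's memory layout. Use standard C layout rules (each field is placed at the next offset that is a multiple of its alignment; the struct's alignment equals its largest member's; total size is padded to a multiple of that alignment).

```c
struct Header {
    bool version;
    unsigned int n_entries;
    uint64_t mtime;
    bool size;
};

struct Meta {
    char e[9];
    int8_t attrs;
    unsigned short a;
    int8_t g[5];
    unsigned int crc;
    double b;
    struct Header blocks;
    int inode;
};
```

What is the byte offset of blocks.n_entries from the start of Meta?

Header: 0..1  version  (1B, 1-aligned); 1..4  -- padding (3B); 4..8  n_entries  (4B, 4-aligned); 8..16  mtime  (8B, 8-aligned); 16..17  size  (1B, 1-aligned); 17..24  -- tail padding (7B); sizeof = 24, alignof = 8
0..9  e  (9B, 1-aligned)
9..10  attrs  (1B, 1-aligned)
10..12  a  (2B, 2-aligned)
12..17  g  (5B, 1-aligned)
17..20  -- padding (3B)
20..24  crc  (4B, 4-aligned)
24..32  b  (8B, 8-aligned)
32..56  blocks  (24B, 8-aligned)
within Header: n_entries at 4
32 + 4 = 36

36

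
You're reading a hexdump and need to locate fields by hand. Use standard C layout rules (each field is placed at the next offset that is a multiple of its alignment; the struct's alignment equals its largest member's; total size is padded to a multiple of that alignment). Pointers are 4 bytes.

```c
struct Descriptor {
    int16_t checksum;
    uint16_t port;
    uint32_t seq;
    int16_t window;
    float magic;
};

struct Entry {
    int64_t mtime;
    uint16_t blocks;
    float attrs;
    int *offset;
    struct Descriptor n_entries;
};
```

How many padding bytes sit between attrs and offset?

0

Descriptor: checksum at 0 (size 2, align 2) → ends 2; port at 2 (size 2, align 2) → ends 4; seq at 4 (size 4, align 4) → ends 8; window at 8 (size 2, align 2) → ends 10; pad 2 to align 4 for magic; magic at 12 (size 4, align 4) → ends 16; total 16 bytes, alignment 4
mtime at 0 (size 8, align 8) → ends 8
blocks at 8 (size 2, align 2) → ends 10
pad 2 to align 4 for attrs
attrs at 12 (size 4, align 4) → ends 16
offset at 16 (size 4, align 4) → ends 20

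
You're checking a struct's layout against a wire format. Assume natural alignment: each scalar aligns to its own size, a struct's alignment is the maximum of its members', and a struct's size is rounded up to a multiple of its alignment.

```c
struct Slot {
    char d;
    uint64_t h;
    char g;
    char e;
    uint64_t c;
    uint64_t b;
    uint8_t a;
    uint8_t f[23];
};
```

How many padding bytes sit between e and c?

@0: d [1B, align 1] → 1
+7 pad (align 8)
@8: h [8B, align 8] → 16
@16: g [1B, align 1] → 17
@17: e [1B, align 1] → 18
+6 pad (align 8)
@24: c [8B, align 8] → 32

6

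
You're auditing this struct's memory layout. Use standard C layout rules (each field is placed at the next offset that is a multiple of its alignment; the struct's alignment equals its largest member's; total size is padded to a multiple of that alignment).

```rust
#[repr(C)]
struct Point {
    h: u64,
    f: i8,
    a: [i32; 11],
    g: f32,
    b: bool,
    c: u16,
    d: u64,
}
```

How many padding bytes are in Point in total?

0..8  h  (8B, 8-aligned)
8..9  f  (1B, 1-aligned)
9..12  -- padding (3B)
12..56  a  (44B, 4-aligned)
56..60  g  (4B, 4-aligned)
60..61  b  (1B, 1-aligned)
61..62  -- padding (1B)
62..64  c  (2B, 2-aligned)
64..72  d  (8B, 8-aligned)
sizeof = 72, alignof = 8
data bytes 68, size 72 → padding 4

4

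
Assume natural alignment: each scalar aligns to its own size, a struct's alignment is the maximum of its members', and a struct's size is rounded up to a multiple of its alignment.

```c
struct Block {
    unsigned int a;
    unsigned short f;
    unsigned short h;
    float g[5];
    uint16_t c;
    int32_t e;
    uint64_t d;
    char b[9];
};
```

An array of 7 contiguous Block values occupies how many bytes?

448

0..4  a  (4B, 4-aligned)
4..6  f  (2B, 2-aligned)
6..8  h  (2B, 2-aligned)
8..28  g  (20B, 4-aligned)
28..30  c  (2B, 2-aligned)
30..32  -- padding (2B)
32..36  e  (4B, 4-aligned)
36..40  -- padding (4B)
40..48  d  (8B, 8-aligned)
48..57  b  (9B, 1-aligned)
57..64  -- tail padding (7B)
sizeof = 64, alignof = 8
array of 7: 7 × 64 = 448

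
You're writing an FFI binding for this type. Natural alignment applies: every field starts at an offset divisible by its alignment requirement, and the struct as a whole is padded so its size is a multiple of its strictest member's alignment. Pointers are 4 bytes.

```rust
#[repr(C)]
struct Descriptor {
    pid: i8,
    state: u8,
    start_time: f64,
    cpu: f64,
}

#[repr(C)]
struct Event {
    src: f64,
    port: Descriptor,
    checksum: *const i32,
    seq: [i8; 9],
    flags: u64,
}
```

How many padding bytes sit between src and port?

0

Descriptor: @0: pid [1B, align 1] → 1; @1: state [1B, align 1] → 2; +6 pad (align 8); @8: start_time [8B, align 8] → 16; @16: cpu [8B, align 8] → 24; size 24, align 8
@0: src [8B, align 8] → 8
@8: port [24B, align 8] → 32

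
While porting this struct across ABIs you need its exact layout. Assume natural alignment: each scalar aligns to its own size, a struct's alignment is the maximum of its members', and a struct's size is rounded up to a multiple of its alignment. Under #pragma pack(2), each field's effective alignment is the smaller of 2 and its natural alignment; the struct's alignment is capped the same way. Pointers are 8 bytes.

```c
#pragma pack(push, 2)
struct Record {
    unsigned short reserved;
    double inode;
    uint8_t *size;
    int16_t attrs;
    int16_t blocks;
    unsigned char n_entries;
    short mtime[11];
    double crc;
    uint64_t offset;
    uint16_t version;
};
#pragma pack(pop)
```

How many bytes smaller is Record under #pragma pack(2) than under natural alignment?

natural layout:
  @0: reserved [2B, align 2] → 2
  +6 pad (align 8)
  @8: inode [8B, align 8] → 16
  @16: size [8B, align 8] → 24
  @24: attrs [2B, align 2] → 26
  @26: blocks [2B, align 2] → 28
  @28: n_entries [1B, align 1] → 29
  +1 pad (align 2)
  @30: mtime [22B, align 2] → 52
  +4 pad (align 8)
  @56: crc [8B, align 8] → 64
  @64: offset [8B, align 8] → 72
  @72: version [2B, align 2] → 74
  +6 tail pad (align 8)
  size 80, align 8
packed(2) layout:
  @0: reserved [2B, align 2] → 2
  @2: inode [8B, align 2] → 10
  @10: size [8B, align 2] → 18
  @18: attrs [2B, align 2] → 20
  @20: blocks [2B, align 2] → 22
  @22: n_entries [1B, align 1] → 23
  +1 pad (align 2)
  @24: mtime [22B, align 2] → 46
  @46: crc [8B, align 2] → 54
  @54: offset [8B, align 2] → 62
  @62: version [2B, align 2] → 64
  size 64, align 2
80 − 64 = 16

16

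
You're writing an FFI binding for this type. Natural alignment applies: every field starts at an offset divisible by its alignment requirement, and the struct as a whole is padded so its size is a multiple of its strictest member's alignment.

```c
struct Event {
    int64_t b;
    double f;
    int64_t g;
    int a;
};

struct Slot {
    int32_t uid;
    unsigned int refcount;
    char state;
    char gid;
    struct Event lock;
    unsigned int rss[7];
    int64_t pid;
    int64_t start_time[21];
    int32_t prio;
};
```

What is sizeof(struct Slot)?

Event: b at 0 (size 8, align 8) → ends 8; f at 8 (size 8, align 8) → ends 16; g at 16 (size 8, align 8) → ends 24; a at 24 (size 4, align 4) → ends 28; tail pad 4 to reach multiple of 8; total 32 bytes, alignment 8
uid at 0 (size 4, align 4) → ends 4
refcount at 4 (size 4, align 4) → ends 8
state at 8 (size 1, align 1) → ends 9
gid at 9 (size 1, align 1) → ends 10
pad 6 to align 8 for lock
lock at 16 (size 32, align 8) → ends 48
rss at 48 (size 28, align 4) → ends 76
pad 4 to align 8 for pid
pid at 80 (size 8, align 8) → ends 88
start_time at 88 (size 168, align 8) → ends 256
prio at 256 (size 4, align 4) → ends 260
tail pad 4 to reach multiple of 8
total 264 bytes, alignment 8

264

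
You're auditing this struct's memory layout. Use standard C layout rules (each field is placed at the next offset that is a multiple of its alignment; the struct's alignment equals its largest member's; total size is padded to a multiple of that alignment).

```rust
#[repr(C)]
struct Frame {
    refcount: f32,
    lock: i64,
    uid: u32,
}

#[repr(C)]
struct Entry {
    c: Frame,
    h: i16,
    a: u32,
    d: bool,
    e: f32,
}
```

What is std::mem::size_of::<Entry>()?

40

Frame: @0: refcount [4B, align 4] → 4; +4 pad (align 8); @8: lock [8B, align 8] → 16; @16: uid [4B, align 4] → 20; +4 tail pad (align 8); size 24, align 8
@0: c [24B, align 8] → 24
@24: h [2B, align 2] → 26
+2 pad (align 4)
@28: a [4B, align 4] → 32
@32: d [1B, align 1] → 33
+3 pad (align 4)
@36: e [4B, align 4] → 40
size 40, align 8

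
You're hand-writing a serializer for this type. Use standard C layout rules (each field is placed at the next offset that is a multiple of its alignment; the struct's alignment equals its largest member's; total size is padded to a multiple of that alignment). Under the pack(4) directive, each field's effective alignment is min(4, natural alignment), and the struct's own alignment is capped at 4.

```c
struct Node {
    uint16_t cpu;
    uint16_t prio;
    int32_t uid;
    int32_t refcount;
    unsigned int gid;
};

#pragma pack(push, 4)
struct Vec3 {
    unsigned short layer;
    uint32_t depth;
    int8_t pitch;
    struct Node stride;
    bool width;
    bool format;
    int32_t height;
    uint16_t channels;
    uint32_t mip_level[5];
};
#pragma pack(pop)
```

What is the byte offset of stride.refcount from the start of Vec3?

Node: cpu at 0 (size 2, align 2) → ends 2; prio at 2 (size 2, align 2) → ends 4; uid at 4 (size 4, align 4) → ends 8; refcount at 8 (size 4, align 4) → ends 12; gid at 12 (size 4, align 4) → ends 16; total 16 bytes, alignment 4
layer at 0 (size 2, align 2) → ends 2
pad 2 to align 4 for depth
depth at 4 (size 4, align 4) → ends 8
pitch at 8 (size 1, align 1) → ends 9
pad 3 to align 4 for stride
stride at 12 (size 16, align 4) → ends 28
within Node: refcount at 8
12 + 8 = 20

20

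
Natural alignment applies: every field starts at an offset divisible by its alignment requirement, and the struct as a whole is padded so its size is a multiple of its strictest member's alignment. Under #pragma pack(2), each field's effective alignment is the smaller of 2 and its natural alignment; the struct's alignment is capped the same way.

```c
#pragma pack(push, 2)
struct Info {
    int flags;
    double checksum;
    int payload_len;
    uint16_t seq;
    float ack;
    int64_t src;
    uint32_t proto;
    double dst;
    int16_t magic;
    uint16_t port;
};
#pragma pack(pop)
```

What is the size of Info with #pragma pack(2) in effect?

46

0..4  flags  (4B, 2-aligned)
4..12  checksum  (8B, 2-aligned)
12..16  payload_len  (4B, 2-aligned)
16..18  seq  (2B, 2-aligned)
18..22  ack  (4B, 2-aligned)
22..30  src  (8B, 2-aligned)
30..34  proto  (4B, 2-aligned)
34..42  dst  (8B, 2-aligned)
42..44  magic  (2B, 2-aligned)
44..46  port  (2B, 2-aligned)
sizeof = 46, alignof = 2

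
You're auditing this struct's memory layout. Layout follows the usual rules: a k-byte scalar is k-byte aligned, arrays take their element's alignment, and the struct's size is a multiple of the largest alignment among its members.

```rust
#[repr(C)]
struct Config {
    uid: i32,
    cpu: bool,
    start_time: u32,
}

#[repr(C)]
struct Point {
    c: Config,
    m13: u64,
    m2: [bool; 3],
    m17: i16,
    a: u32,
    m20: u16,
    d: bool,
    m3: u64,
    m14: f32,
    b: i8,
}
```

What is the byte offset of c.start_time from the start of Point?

Config: uid at 0 (size 4, align 4) → ends 4; cpu at 4 (size 1, align 1) → ends 5; pad 3 to align 4 for start_time; start_time at 8 (size 4, align 4) → ends 12; total 12 bytes, alignment 4
c at 0 (size 12, align 4) → ends 12
within Config: start_time at 8
0 + 8 = 8

8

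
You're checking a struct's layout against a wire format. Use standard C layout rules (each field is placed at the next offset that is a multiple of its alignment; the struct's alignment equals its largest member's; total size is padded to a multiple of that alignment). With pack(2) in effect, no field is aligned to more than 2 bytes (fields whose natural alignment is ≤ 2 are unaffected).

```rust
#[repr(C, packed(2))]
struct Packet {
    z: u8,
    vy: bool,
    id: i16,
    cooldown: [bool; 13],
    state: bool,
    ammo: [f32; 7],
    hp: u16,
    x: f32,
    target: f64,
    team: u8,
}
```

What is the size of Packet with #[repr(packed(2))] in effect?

@0: z [1B, align 1] → 1
@1: vy [1B, align 1] → 2
@2: id [2B, align 2] → 4
@4: cooldown [13B, align 1] → 17
@17: state [1B, align 1] → 18
@18: ammo [28B, align 2] → 46
@46: hp [2B, align 2] → 48
@48: x [4B, align 2] → 52
@52: target [8B, align 2] → 60
@60: team [1B, align 1] → 61
+1 tail pad (align 2)
size 62, align 2

62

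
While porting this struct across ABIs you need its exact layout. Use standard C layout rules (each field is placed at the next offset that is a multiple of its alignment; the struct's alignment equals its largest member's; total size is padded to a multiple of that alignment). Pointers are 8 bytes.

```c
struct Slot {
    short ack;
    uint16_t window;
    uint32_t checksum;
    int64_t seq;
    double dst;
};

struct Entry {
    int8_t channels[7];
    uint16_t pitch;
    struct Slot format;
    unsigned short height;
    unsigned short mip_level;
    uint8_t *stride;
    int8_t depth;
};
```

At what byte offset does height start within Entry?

Slot: @0: ack [2B, align 2] → 2; @2: window [2B, align 2] → 4; @4: checksum [4B, align 4] → 8; @8: seq [8B, align 8] → 16; @16: dst [8B, align 8] → 24; size 24, align 8
@0: channels [7B, align 1] → 7
+1 pad (align 2)
@8: pitch [2B, align 2] → 10
+6 pad (align 8)
@16: format [24B, align 8] → 40
@40: height [2B, align 2] → 42

40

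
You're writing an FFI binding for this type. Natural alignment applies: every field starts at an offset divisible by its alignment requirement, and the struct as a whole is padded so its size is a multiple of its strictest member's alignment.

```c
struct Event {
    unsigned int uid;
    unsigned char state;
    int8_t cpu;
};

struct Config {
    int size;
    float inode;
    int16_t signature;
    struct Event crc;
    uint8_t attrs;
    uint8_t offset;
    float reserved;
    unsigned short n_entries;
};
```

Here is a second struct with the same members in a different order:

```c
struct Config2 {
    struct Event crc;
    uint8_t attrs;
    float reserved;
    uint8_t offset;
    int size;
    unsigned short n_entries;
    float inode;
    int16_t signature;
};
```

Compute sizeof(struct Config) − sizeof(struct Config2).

Event: uid at 0 (size 4, align 4) → ends 4; state at 4 (size 1, align 1) → ends 5; cpu at 5 (size 1, align 1) → ends 6; tail pad 2 to reach multiple of 4; total 8 bytes, alignment 4
size at 0 (size 4, align 4) → ends 4
inode at 4 (size 4, align 4) → ends 8
signature at 8 (size 2, align 2) → ends 10
pad 2 to align 4 for crc
crc at 12 (size 8, align 4) → ends 20
attrs at 20 (size 1, align 1) → ends 21
offset at 21 (size 1, align 1) → ends 22
pad 2 to align 4 for reserved
reserved at 24 (size 4, align 4) → ends 28
n_entries at 28 (size 2, align 2) → ends 30
tail pad 2 to reach multiple of 4
total 32 bytes, alignment 4
— Config2 —
crc at 0 (size 8, align 4) → ends 8
attrs at 8 (size 1, align 1) → ends 9
pad 3 to align 4 for reserved
reserved at 12 (size 4, align 4) → ends 16
offset at 16 (size 1, align 1) → ends 17
pad 3 to align 4 for size
size at 20 (size 4, align 4) → ends 24
n_entries at 24 (size 2, align 2) → ends 26
pad 2 to align 4 for inode
inode at 28 (size 4, align 4) → ends 32
signature at 32 (size 2, align 2) → ends 34
tail pad 2 to reach multiple of 4
total 36 bytes, alignment 4
32 − 36 = -4

-4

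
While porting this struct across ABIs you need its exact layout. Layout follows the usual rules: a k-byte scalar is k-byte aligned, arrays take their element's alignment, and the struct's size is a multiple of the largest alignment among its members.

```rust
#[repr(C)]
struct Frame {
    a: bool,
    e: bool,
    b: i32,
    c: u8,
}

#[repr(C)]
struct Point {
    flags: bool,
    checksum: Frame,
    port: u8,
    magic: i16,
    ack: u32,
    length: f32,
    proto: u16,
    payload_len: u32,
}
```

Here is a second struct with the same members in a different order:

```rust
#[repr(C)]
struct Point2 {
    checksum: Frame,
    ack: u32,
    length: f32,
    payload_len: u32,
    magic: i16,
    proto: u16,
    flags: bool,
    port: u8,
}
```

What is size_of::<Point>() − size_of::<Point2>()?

Frame: 0..1  a  (1B, 1-aligned); 1..2  e  (1B, 1-aligned); 2..4  -- padding (2B); 4..8  b  (4B, 4-aligned); 8..9  c  (1B, 1-aligned); 9..12  -- tail padding (3B); sizeof = 12, alignof = 4
0..1  flags  (1B, 1-aligned)
1..4  -- padding (3B)
4..16  checksum  (12B, 4-aligned)
16..17  port  (1B, 1-aligned)
17..18  -- padding (1B)
18..20  magic  (2B, 2-aligned)
20..24  ack  (4B, 4-aligned)
24..28  length  (4B, 4-aligned)
28..30  proto  (2B, 2-aligned)
30..32  -- padding (2B)
32..36  payload_len  (4B, 4-aligned)
sizeof = 36, alignof = 4
— Point2 —
0..12  checksum  (12B, 4-aligned)
12..16  ack  (4B, 4-aligned)
16..20  length  (4B, 4-aligned)
20..24  payload_len  (4B, 4-aligned)
24..26  magic  (2B, 2-aligned)
26..28  proto  (2B, 2-aligned)
28..29  flags  (1B, 1-aligned)
29..30  port  (1B, 1-aligned)
30..32  -- tail padding (2B)
sizeof = 32, alignof = 4
36 − 32 = 4

4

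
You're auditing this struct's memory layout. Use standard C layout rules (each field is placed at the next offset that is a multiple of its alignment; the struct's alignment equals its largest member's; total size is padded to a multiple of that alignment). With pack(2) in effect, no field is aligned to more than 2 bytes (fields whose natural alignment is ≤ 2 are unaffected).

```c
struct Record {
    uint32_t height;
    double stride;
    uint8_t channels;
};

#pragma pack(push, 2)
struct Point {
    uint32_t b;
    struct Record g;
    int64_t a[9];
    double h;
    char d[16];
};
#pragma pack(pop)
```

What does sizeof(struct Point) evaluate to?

124 bytes

Record: 0..4  height  (4B, 4-aligned); 4..8  -- padding (4B); 8..16  stride  (8B, 8-aligned); 16..17  channels  (1B, 1-aligned); 17..24  -- tail padding (7B); sizeof = 24, alignof = 8
0..4  b  (4B, 2-aligned)
4..28  g  (24B, 2-aligned)
28..100  a  (72B, 2-aligned)
100..108  h  (8B, 2-aligned)
108..124  d  (16B, 1-aligned)
sizeof = 124, alignof = 2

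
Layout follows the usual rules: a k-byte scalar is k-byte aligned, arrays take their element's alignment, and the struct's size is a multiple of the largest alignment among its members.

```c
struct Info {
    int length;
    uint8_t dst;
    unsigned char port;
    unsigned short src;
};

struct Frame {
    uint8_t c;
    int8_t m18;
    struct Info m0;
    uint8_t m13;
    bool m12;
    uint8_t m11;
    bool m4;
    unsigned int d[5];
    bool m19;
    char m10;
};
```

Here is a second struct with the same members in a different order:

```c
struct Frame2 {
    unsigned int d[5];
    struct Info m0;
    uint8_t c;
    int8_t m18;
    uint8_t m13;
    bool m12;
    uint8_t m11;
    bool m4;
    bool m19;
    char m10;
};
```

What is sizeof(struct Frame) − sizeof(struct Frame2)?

4

Info: 0..4  length  (4B, 4-aligned); 4..5  dst  (1B, 1-aligned); 5..6  port  (1B, 1-aligned); 6..8  src  (2B, 2-aligned); sizeof = 8, alignof = 4
0..1  c  (1B, 1-aligned)
1..2  m18  (1B, 1-aligned)
2..4  -- padding (2B)
4..12  m0  (8B, 4-aligned)
12..13  m13  (1B, 1-aligned)
13..14  m12  (1B, 1-aligned)
14..15  m11  (1B, 1-aligned)
15..16  m4  (1B, 1-aligned)
16..36  d  (20B, 4-aligned)
36..37  m19  (1B, 1-aligned)
37..38  m10  (1B, 1-aligned)
38..40  -- tail padding (2B)
sizeof = 40, alignof = 4
— Frame2 —
0..20  d  (20B, 4-aligned)
20..28  m0  (8B, 4-aligned)
28..29  c  (1B, 1-aligned)
29..30  m18  (1B, 1-aligned)
30..31  m13  (1B, 1-aligned)
31..32  m12  (1B, 1-aligned)
32..33  m11  (1B, 1-aligned)
33..34  m4  (1B, 1-aligned)
34..35  m19  (1B, 1-aligned)
35..36  m10  (1B, 1-aligned)
sizeof = 36, alignof = 4
40 − 36 = 4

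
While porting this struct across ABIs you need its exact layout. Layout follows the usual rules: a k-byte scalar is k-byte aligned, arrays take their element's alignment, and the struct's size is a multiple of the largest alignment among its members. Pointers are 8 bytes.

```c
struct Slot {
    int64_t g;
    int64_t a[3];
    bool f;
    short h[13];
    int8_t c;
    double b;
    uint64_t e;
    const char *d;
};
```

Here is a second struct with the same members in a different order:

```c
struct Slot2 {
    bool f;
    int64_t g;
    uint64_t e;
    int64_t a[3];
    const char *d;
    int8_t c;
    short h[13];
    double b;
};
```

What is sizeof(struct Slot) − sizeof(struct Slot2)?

-8

@0: g [8B, align 8] → 8
@8: a [24B, align 8] → 32
@32: f [1B, align 1] → 33
+1 pad (align 2)
@34: h [26B, align 2] → 60
@60: c [1B, align 1] → 61
+3 pad (align 8)
@64: b [8B, align 8] → 72
@72: e [8B, align 8] → 80
@80: d [8B, align 8] → 88
size 88, align 8
— Slot2 —
@0: f [1B, align 1] → 1
+7 pad (align 8)
@8: g [8B, align 8] → 16
@16: e [8B, align 8] → 24
@24: a [24B, align 8] → 48
@48: d [8B, align 8] → 56
@56: c [1B, align 1] → 57
+1 pad (align 2)
@58: h [26B, align 2] → 84
+4 pad (align 8)
@88: b [8B, align 8] → 96
size 96, align 8
88 − 96 = -8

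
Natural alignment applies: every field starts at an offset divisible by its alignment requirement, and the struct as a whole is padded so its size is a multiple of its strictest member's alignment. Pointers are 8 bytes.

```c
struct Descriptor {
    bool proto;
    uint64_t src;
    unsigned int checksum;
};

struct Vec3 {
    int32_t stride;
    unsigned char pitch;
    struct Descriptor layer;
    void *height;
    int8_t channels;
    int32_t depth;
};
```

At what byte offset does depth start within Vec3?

44

Descriptor: proto at 0 (size 1, align 1) → ends 1; pad 7 to align 8 for src; src at 8 (size 8, align 8) → ends 16; checksum at 16 (size 4, align 4) → ends 20; tail pad 4 to reach multiple of 8; total 24 bytes, alignment 8
stride at 0 (size 4, align 4) → ends 4
pitch at 4 (size 1, align 1) → ends 5
pad 3 to align 8 for layer
layer at 8 (size 24, align 8) → ends 32
height at 32 (size 8, align 8) → ends 40
channels at 40 (size 1, align 1) → ends 41
pad 3 to align 4 for depth
depth at 44 (size 4, align 4) → ends 48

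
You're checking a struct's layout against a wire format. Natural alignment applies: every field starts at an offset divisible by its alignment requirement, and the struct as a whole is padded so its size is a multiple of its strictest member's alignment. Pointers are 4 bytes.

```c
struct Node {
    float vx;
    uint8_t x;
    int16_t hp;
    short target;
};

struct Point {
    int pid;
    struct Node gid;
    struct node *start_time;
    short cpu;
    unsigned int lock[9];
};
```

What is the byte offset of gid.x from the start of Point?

Node: vx at 0 (size 4, align 4) → ends 4; x at 4 (size 1, align 1) → ends 5; pad 1 to align 2 for hp; hp at 6 (size 2, align 2) → ends 8; target at 8 (size 2, align 2) → ends 10; tail pad 2 to reach multiple of 4; total 12 bytes, alignment 4
pid at 0 (size 4, align 4) → ends 4
gid at 4 (size 12, align 4) → ends 16
within Node: x at 4
4 + 4 = 8

8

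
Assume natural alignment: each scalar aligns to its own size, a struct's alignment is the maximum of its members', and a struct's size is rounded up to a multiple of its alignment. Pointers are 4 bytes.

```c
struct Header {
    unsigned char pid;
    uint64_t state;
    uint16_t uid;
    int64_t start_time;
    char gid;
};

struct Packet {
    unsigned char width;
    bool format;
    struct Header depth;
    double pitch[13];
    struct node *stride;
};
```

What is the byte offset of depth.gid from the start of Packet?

40

Header: @0: pid [1B, align 1] → 1; +7 pad (align 8); @8: state [8B, align 8] → 16; @16: uid [2B, align 2] → 18; +6 pad (align 8); @24: start_time [8B, align 8] → 32; @32: gid [1B, align 1] → 33; +7 tail pad (align 8); size 40, align 8
@0: width [1B, align 1] → 1
@1: format [1B, align 1] → 2
+6 pad (align 8)
@8: depth [40B, align 8] → 48
within Header: gid at 32
8 + 32 = 40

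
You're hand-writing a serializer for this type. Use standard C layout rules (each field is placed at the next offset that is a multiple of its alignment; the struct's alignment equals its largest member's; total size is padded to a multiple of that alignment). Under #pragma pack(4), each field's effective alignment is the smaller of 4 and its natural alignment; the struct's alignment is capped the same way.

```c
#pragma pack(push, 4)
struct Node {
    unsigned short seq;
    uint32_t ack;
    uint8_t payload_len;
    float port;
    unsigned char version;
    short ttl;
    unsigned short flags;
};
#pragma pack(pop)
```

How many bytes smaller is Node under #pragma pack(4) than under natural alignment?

0

natural layout:
  0..2  seq  (2B, 2-aligned)
  2..4  -- padding (2B)
  4..8  ack  (4B, 4-aligned)
  8..9  payload_len  (1B, 1-aligned)
  9..12  -- padding (3B)
  12..16  port  (4B, 4-aligned)
  16..17  version  (1B, 1-aligned)
  17..18  -- padding (1B)
  18..20  ttl  (2B, 2-aligned)
  20..22  flags  (2B, 2-aligned)
  22..24  -- tail padding (2B)
  sizeof = 24, alignof = 4
packed(4) layout:
  0..2  seq  (2B, 2-aligned)
  2..4  -- padding (2B)
  4..8  ack  (4B, 4-aligned)
  8..9  payload_len  (1B, 1-aligned)
  9..12  -- padding (3B)
  12..16  port  (4B, 4-aligned)
  16..17  version  (1B, 1-aligned)
  17..18  -- padding (1B)
  18..20  ttl  (2B, 2-aligned)
  20..22  flags  (2B, 2-aligned)
  22..24  -- tail padding (2B)
  sizeof = 24, alignof = 4
24 − 24 = 0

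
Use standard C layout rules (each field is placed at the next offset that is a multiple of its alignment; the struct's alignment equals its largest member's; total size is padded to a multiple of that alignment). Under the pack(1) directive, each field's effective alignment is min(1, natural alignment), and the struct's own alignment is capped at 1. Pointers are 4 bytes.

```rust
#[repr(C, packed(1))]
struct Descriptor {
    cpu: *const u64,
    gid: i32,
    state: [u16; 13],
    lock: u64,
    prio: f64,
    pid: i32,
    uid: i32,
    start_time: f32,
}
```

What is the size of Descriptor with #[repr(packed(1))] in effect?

62

0..4  cpu  (4B, 1-aligned)
4..8  gid  (4B, 1-aligned)
8..34  state  (26B, 1-aligned)
34..42  lock  (8B, 1-aligned)
42..50  prio  (8B, 1-aligned)
50..54  pid  (4B, 1-aligned)
54..58  uid  (4B, 1-aligned)
58..62  start_time  (4B, 1-aligned)
sizeof = 62, alignof = 1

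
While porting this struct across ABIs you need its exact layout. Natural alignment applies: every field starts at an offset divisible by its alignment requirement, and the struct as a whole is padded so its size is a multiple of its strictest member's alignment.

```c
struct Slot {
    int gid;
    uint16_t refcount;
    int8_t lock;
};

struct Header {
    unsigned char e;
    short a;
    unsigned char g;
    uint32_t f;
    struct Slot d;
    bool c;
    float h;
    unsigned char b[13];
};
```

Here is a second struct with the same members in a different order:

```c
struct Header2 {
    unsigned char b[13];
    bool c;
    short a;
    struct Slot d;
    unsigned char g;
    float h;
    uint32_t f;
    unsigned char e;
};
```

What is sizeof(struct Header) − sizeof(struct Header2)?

Slot: @0: gid [4B, align 4] → 4; @4: refcount [2B, align 2] → 6; @6: lock [1B, align 1] → 7; +1 tail pad (align 4); size 8, align 4
@0: e [1B, align 1] → 1
+1 pad (align 2)
@2: a [2B, align 2] → 4
@4: g [1B, align 1] → 5
+3 pad (align 4)
@8: f [4B, align 4] → 12
@12: d [8B, align 4] → 20
@20: c [1B, align 1] → 21
+3 pad (align 4)
@24: h [4B, align 4] → 28
@28: b [13B, align 1] → 41
+3 tail pad (align 4)
size 44, align 4
— Header2 —
@0: b [13B, align 1] → 13
@13: c [1B, align 1] → 14
@14: a [2B, align 2] → 16
@16: d [8B, align 4] → 24
@24: g [1B, align 1] → 25
+3 pad (align 4)
@28: h [4B, align 4] → 32
@32: f [4B, align 4] → 36
@36: e [1B, align 1] → 37
+3 tail pad (align 4)
size 40, align 4
44 − 40 = 4

4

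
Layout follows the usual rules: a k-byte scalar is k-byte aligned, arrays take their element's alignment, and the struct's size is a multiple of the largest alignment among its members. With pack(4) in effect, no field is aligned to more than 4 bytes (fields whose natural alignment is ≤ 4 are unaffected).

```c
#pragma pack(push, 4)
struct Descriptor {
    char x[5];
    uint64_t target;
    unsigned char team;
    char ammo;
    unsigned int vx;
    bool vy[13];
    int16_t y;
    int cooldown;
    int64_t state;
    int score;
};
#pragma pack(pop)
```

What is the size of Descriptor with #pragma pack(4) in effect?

@0: x [5B, align 1] → 5
+3 pad (align 4)
@8: target [8B, align 4] → 16
@16: team [1B, align 1] → 17
@17: ammo [1B, align 1] → 18
+2 pad (align 4)
@20: vx [4B, align 4] → 24
@24: vy [13B, align 1] → 37
+1 pad (align 2)
@38: y [2B, align 2] → 40
@40: cooldown [4B, align 4] → 44
@44: state [8B, align 4] → 52
@52: score [4B, align 4] → 56
size 56, align 4

56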